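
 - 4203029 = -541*7769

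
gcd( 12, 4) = 4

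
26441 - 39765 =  - 13324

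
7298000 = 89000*82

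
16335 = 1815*9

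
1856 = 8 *232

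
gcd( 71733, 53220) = 3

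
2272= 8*284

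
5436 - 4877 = 559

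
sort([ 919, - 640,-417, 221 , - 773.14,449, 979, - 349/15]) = [ - 773.14, - 640, - 417, - 349/15, 221, 449, 919,979] 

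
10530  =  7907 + 2623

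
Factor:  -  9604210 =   -  2^1*5^1 * 7^1*11^1*12473^1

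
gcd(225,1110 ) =15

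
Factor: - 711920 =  - 2^4*5^1*11^1*809^1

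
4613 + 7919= 12532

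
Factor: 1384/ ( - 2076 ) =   -  2^1*3^( - 1 )= -2/3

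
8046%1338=18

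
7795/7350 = 1 + 89/1470 = 1.06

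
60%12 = 0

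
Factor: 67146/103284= 2^( - 1 )*3^ ( - 1 )*19^1*31^1*151^( - 1 ) = 589/906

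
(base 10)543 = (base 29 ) il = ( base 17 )1EG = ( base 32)GV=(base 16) 21F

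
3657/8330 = 3657/8330= 0.44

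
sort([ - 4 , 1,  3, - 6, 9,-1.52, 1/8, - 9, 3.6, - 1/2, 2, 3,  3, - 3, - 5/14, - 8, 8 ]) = [ - 9, - 8, - 6, - 4, -3, - 1.52, - 1/2,- 5/14,  1/8, 1, 2, 3,3, 3, 3.6, 8, 9 ] 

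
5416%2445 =526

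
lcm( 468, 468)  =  468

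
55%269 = 55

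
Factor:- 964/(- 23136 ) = 2^( - 3)* 3^( - 1) = 1/24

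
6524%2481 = 1562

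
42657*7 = 298599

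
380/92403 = 380/92403 = 0.00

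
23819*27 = 643113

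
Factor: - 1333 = -31^1 * 43^1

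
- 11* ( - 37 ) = 407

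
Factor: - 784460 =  - 2^2*5^1*61^1*643^1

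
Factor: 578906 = 2^1 * 289453^1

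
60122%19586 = 1364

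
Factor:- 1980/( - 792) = 5/2 = 2^ ( - 1 )*5^1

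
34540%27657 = 6883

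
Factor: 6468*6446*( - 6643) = - 2^3 *3^1*7^3*11^2*13^1*73^1*293^1 = - 276964792104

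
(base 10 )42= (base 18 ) 26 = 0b101010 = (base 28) 1E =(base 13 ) 33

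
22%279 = 22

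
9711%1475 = 861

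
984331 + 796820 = 1781151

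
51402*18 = 925236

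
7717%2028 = 1633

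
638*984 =627792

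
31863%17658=14205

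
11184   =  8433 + 2751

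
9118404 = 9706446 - 588042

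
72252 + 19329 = 91581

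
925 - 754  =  171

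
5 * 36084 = 180420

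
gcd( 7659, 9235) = 1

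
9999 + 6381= 16380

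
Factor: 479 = 479^1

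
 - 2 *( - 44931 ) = 89862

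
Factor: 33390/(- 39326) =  - 3^2*5^1*53^( -1)=-45/53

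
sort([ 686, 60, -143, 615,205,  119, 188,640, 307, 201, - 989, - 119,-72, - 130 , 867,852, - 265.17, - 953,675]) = [ - 989, - 953, - 265.17, - 143, - 130, - 119, - 72, 60,  119, 188, 201, 205, 307, 615,  640, 675, 686, 852, 867]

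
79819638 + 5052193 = 84871831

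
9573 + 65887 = 75460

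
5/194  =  5/194 = 0.03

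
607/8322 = 607/8322 = 0.07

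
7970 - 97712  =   - 89742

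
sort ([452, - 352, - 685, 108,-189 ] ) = [-685,  -  352, - 189 , 108, 452 ] 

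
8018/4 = 4009/2 = 2004.50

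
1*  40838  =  40838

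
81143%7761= 3533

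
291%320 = 291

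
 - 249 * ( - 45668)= 11371332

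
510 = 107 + 403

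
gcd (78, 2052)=6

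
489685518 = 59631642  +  430053876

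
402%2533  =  402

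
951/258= 3+59/86 = 3.69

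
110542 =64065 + 46477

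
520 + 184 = 704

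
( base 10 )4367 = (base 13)1cac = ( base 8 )10417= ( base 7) 15506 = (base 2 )1000100001111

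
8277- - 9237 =17514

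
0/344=0 = 0.00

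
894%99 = 3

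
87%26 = 9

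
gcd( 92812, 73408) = 4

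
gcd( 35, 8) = 1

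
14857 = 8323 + 6534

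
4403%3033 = 1370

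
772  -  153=619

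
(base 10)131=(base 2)10000011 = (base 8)203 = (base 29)4f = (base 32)43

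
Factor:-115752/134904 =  - 689/803=- 11^(-1 ) * 13^1*53^1*73^( - 1 ) 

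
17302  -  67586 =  - 50284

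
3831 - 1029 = 2802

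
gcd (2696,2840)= 8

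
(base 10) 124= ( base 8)174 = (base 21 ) 5J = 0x7c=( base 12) A4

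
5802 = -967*( - 6 ) 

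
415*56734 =23544610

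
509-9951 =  - 9442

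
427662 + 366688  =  794350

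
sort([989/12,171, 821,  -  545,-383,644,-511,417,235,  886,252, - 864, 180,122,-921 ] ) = [-921, - 864,-545 ,-511, - 383,989/12,122,171, 180,235,  252,417,644, 821, 886]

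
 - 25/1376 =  - 1+1351/1376 = - 0.02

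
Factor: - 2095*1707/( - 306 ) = 2^( - 1 )*3^(-1) * 5^1*17^( - 1 )*419^1*569^1= 1192055/102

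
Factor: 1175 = 5^2*47^1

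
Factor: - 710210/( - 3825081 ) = 2^1*3^( - 2 ) *5^1*13^(  -  1 )*29^1*31^1*79^1 * 32693^( - 1 )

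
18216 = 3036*6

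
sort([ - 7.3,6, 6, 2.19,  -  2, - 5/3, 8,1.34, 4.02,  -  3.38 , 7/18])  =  [-7.3,-3.38,-2,  -  5/3, 7/18,1.34, 2.19,4.02,6, 6 , 8 ] 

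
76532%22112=10196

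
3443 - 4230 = - 787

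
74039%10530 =329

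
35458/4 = 17729/2= 8864.50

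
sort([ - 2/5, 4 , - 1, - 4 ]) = [-4, - 1, - 2/5, 4 ] 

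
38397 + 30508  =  68905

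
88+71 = 159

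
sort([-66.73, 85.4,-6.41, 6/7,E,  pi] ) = [-66.73, - 6.41, 6/7, E  ,  pi, 85.4] 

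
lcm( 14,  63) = 126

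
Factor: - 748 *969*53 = -2^2 * 3^1 * 11^1*17^2*19^1*53^1=-  38415036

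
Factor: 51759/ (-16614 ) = - 2^(-1 )*3^4*13^( -1)=-81/26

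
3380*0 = 0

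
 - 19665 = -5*3933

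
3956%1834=288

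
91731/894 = 30577/298 = 102.61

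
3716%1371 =974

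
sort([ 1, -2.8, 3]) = [  -  2.8,1 , 3] 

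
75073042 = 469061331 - 393988289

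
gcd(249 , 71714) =1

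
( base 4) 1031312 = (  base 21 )b65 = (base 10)4982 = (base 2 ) 1001101110110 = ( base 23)99E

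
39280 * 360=14140800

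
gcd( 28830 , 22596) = 6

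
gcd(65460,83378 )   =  2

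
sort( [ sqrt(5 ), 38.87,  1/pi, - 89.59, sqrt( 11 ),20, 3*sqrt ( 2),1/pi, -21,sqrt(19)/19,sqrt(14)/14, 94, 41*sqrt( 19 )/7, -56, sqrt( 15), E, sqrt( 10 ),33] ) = [ - 89.59, - 56,  -  21,sqrt(19) /19, sqrt( 14) /14,1/pi, 1/pi, sqrt ( 5) , E, sqrt(10),sqrt ( 11) , sqrt( 15), 3*sqrt ( 2) , 20, 41*sqrt( 19)/7,33, 38.87 , 94 ] 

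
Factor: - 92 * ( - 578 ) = 53176 =2^3*17^2*23^1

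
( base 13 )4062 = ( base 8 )21244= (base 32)8L4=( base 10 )8868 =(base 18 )196C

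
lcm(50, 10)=50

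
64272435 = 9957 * 6455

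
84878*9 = 763902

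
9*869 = 7821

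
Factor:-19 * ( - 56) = 1064  =  2^3*7^1*19^1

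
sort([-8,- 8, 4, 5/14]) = [ - 8, - 8, 5/14,4]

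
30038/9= 30038/9=3337.56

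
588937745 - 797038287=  - 208100542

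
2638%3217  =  2638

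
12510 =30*417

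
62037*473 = 29343501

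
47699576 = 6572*7258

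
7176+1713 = 8889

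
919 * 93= 85467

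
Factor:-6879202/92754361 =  - 2^1*7^ (-1) * 11^1*47^1*2113^( - 1 )*6271^(  -  1)*6653^1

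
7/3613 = 7/3613 = 0.00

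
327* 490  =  160230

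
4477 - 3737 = 740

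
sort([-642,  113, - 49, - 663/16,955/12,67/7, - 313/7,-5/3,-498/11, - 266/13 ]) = [-642,  -  49, - 498/11,-313/7, - 663/16  , - 266/13, - 5/3, 67/7, 955/12,113 ] 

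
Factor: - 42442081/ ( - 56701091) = 11^2*17^1 * 47^1*439^1*1231^ ( - 1)*46061^( - 1)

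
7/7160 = 7/7160 =0.00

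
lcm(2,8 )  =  8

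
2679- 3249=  - 570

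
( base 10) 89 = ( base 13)6b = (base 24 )3h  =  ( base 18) 4H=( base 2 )1011001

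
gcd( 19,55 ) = 1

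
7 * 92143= 645001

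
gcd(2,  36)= 2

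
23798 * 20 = 475960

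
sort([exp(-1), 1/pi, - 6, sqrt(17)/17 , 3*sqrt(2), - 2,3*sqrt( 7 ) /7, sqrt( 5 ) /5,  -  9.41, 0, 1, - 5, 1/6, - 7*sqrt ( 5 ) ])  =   [ - 7*sqrt( 5 ),- 9.41, - 6,  -  5, - 2, 0, 1/6, sqrt( 17 )/17,1/pi, exp (-1), sqrt( 5 )/5,  1, 3 * sqrt(7 ) /7,  3*sqrt( 2) ]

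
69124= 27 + 69097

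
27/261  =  3/29= 0.10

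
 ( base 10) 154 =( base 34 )4i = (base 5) 1104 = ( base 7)310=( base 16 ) 9a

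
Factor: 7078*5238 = 37074564  =  2^2*3^3 * 97^1*3539^1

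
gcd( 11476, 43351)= 1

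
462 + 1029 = 1491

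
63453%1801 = 418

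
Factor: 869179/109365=3^ ( - 1) * 5^ ( - 1 )*23^( - 1 )*317^( - 1 )*869179^1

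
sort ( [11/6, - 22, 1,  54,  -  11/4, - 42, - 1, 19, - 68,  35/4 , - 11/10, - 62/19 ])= [ - 68 , - 42, - 22, - 62/19, - 11/4,-11/10,  -  1, 1 , 11/6,35/4, 19, 54]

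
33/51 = 11/17 = 0.65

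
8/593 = 8/593 = 0.01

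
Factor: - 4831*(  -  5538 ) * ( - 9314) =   -  2^2*3^1*13^1*71^1*4657^1 *4831^1 = - 249187482492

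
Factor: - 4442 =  - 2^1*2221^1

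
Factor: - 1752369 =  - 3^1 * 263^1*2221^1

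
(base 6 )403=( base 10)147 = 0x93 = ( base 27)5C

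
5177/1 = 5177=5177.00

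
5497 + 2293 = 7790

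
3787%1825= 137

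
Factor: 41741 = 7^1*67^1*89^1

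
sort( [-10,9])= [ - 10 , 9]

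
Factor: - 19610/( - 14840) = 2^( - 2)*7^( - 1 )*37^1 =37/28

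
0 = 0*5614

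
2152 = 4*538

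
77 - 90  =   - 13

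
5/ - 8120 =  - 1/1624 = - 0.00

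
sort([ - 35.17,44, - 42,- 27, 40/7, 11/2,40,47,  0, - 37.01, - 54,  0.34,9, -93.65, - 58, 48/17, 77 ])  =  [ - 93.65, - 58, - 54, - 42, - 37.01, - 35.17 , - 27, 0,0.34,48/17,11/2,40/7, 9, 40  ,  44, 47,77 ]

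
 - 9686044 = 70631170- 80317214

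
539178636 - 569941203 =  - 30762567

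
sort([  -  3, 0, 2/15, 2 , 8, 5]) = [ - 3,0,  2/15,2, 5,8 ] 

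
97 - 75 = 22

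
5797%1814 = 355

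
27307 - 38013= -10706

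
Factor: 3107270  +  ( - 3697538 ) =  - 2^2 * 3^1*7^1*7027^1=- 590268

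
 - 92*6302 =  - 579784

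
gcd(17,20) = 1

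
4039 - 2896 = 1143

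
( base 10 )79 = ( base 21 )3G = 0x4f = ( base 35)29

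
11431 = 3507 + 7924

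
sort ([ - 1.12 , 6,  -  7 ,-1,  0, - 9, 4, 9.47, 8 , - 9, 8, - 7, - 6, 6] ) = [ - 9 , - 9 , - 7,-7 ,  -  6, - 1.12, - 1  ,  0,4  ,  6 , 6 , 8 , 8, 9.47 ]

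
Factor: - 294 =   -  2^1*3^1*7^2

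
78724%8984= 6852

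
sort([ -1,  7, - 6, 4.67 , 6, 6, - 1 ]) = [ - 6, - 1, - 1,  4.67 , 6,6,7]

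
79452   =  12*6621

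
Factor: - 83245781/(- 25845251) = 269^( -1)*4297^1*19373^1*96079^( - 1 ) 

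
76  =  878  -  802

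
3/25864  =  3/25864 = 0.00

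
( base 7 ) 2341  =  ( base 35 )om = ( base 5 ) 11422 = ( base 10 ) 862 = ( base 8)1536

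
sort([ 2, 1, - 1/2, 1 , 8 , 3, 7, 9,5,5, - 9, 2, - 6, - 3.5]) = [ - 9, - 6,- 3.5, - 1/2,  1, 1, 2,2, 3,5,5,7,8,9]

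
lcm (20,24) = 120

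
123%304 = 123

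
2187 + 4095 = 6282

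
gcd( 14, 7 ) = 7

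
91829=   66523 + 25306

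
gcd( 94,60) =2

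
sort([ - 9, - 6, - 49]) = [-49, - 9, - 6 ]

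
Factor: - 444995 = -5^1*61^1*1459^1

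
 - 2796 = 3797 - 6593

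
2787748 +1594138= 4381886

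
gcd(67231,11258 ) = 1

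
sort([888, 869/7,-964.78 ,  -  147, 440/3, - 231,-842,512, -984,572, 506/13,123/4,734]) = [  -  984,-964.78,-842, - 231,- 147, 123/4, 506/13, 869/7 , 440/3, 512, 572, 734, 888 ]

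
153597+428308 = 581905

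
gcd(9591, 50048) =23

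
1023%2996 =1023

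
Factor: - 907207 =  - 7^1 * 29^1*41^1*109^1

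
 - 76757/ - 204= 76757/204 = 376.26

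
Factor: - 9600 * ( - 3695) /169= 35472000/169  =  2^7*3^1*5^3*13^(-2 )*739^1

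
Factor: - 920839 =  - 17^1*54167^1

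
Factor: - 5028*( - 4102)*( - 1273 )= - 26255441688 = - 2^3*3^1*7^1*19^1*67^1*293^1*419^1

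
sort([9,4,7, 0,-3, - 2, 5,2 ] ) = [ - 3 , - 2, 0,  2,4, 5 , 7,9] 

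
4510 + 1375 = 5885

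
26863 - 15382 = 11481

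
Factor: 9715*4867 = 5^1*29^1*31^1*67^1*157^1 = 47282905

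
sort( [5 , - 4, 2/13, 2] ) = [ - 4,2/13, 2,5]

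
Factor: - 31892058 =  - 2^1*3^2*11^1*161071^1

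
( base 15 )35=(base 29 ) 1L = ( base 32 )1I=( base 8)62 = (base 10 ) 50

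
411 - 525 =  - 114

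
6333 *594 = 3761802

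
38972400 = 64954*600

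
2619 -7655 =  - 5036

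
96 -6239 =-6143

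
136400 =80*1705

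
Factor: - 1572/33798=- 2^1*43^( - 1 )= - 2/43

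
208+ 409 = 617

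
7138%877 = 122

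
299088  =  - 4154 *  ( - 72)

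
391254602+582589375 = 973843977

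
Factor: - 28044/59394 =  - 2^1*3^1*41^1*521^( -1 )=- 246/521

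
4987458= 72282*69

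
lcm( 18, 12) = 36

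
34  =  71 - 37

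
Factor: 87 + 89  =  2^4 * 11^1 = 176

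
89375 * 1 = 89375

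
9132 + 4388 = 13520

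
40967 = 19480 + 21487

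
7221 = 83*87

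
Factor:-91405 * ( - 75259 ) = 5^1 * 17^1 * 19^1*101^1*181^1*233^1 = 6879048895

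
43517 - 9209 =34308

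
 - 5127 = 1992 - 7119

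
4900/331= 4900/331  =  14.80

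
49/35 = 1 + 2/5 = 1.40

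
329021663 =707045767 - 378024104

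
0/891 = 0 = 0.00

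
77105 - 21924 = 55181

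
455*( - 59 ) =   -  26845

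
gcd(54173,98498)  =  1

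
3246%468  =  438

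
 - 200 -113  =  -313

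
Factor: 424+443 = 3^1*17^2 =867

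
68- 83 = - 15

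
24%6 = 0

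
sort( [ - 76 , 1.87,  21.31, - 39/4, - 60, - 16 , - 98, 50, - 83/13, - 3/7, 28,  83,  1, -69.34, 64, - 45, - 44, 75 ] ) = [ - 98, - 76, - 69.34, - 60, - 45, - 44,-16, - 39/4, - 83/13, - 3/7,1 , 1.87,21.31,28,50,64,  75,83] 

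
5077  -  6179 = -1102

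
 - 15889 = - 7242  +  -8647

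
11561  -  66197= - 54636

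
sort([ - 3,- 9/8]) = [- 3, - 9/8]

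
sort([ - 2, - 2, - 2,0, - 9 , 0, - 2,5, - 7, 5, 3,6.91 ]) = [ - 9,- 7, - 2, - 2, - 2, - 2,0,0,3,  5,5,6.91] 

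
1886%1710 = 176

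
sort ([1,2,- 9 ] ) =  [ - 9, 1,2 ] 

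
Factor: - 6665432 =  - 2^3*833179^1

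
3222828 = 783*4116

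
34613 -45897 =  - 11284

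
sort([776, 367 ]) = [ 367,776]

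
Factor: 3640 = 2^3*5^1 * 7^1*13^1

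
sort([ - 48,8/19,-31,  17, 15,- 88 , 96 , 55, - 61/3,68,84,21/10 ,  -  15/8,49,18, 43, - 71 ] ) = [  -  88, - 71,  -  48,-31, - 61/3, - 15/8, 8/19,21/10,15, 17,18, 43, 49, 55,68 , 84 , 96 ]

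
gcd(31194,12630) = 6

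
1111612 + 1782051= 2893663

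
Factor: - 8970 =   -  2^1*3^1* 5^1*13^1*23^1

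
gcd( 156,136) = 4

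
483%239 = 5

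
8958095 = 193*46415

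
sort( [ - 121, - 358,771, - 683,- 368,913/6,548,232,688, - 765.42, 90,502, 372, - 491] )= [ - 765.42, - 683, - 491,  -  368, - 358, - 121,90,913/6 , 232, 372 , 502,548, 688,771 ] 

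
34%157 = 34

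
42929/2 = 21464 + 1/2 = 21464.50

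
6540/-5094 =- 2  +  608/849= - 1.28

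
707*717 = 506919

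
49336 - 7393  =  41943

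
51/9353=51/9353 = 0.01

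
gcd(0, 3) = 3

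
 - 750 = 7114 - 7864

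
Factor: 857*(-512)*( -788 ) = 345761792 = 2^11*197^1* 857^1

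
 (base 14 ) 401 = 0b1100010001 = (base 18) 27b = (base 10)785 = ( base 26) 145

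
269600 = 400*674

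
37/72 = 37/72= 0.51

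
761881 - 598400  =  163481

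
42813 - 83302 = -40489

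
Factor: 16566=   2^1*3^1*11^1*251^1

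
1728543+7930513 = 9659056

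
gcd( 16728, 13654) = 2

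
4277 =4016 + 261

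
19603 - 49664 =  - 30061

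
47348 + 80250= 127598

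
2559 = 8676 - 6117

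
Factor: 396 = 2^2*3^2*11^1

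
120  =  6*20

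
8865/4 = 8865/4 = 2216.25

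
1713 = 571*3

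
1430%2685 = 1430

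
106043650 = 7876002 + 98167648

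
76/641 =76/641  =  0.12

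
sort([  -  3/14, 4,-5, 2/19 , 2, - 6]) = [-6,-5, - 3/14, 2/19, 2,4]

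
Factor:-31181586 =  - 2^1*3^1 *47^1 * 110573^1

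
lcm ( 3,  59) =177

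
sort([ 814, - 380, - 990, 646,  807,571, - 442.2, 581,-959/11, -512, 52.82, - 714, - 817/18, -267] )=[  -  990, - 714, - 512,-442.2, - 380 ,- 267, - 959/11, - 817/18,52.82, 571, 581 , 646 , 807, 814 ] 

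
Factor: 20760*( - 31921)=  - 2^3*3^1*5^1*137^1*173^1*233^1 = - 662679960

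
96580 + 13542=110122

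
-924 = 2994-3918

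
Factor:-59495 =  - 5^1 * 73^1*163^1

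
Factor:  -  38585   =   - 5^1*7717^1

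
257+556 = 813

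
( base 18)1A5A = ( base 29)aq8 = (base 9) 13521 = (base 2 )10001111010100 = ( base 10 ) 9172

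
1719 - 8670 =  -6951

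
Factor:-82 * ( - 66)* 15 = 81180 = 2^2*3^2*5^1*11^1 * 41^1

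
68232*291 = 19855512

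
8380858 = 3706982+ 4673876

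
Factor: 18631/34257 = 31/57 = 3^( - 1 )*19^( - 1 )*31^1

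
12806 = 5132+7674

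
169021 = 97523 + 71498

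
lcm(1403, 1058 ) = 64538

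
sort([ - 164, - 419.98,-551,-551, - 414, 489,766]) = [ - 551,-551, - 419.98, - 414, - 164, 489, 766]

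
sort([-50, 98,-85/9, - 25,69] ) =[ - 50, - 25,-85/9,69, 98 ] 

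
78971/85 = 78971/85 = 929.07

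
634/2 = 317 = 317.00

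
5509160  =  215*25624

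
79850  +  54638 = 134488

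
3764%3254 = 510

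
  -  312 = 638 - 950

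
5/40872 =5/40872 = 0.00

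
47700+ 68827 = 116527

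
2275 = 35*65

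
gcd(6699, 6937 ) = 7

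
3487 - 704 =2783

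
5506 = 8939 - 3433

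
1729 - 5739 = -4010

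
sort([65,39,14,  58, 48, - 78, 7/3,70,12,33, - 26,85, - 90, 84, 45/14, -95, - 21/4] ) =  [ - 95, - 90,- 78,-26,-21/4,7/3, 45/14 , 12 , 14, 33 , 39, 48 , 58, 65, 70,  84,85]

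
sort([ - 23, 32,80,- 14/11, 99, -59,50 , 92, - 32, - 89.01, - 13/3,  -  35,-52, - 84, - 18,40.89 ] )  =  [  -  89.01, - 84, - 59,  -  52, - 35,-32, - 23, - 18, - 13/3 ,- 14/11,32,  40.89,50, 80,92,99 ]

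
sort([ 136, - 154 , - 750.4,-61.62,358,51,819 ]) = [-750.4, - 154, - 61.62, 51, 136,  358,  819 ]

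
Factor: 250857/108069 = 513/221 = 3^3*13^( - 1)*17^( - 1) * 19^1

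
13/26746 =13/26746  =  0.00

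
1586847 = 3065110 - 1478263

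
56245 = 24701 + 31544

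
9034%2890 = 364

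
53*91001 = 4823053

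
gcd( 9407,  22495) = 409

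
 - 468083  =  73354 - 541437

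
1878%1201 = 677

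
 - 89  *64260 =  - 5719140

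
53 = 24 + 29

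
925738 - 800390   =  125348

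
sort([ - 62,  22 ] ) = [-62,  22]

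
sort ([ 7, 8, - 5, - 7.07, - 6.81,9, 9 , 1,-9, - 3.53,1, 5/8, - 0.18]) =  [ - 9,  -  7.07, - 6.81,- 5,-3.53, - 0.18,5/8,1, 1,7, 8,9,9 ] 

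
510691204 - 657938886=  - 147247682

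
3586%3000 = 586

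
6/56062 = 3/28031 = 0.00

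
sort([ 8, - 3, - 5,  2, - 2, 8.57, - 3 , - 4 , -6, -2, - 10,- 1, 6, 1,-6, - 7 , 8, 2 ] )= [- 10, - 7, -6 ,- 6, - 5, - 4, -3 , - 3 , - 2, - 2, - 1,1,2,2,  6,  8,8,8.57 ] 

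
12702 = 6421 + 6281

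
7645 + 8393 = 16038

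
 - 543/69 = -8 + 3/23 = - 7.87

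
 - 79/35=  -  3+26/35 = -  2.26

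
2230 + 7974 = 10204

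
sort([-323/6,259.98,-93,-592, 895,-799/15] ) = [ - 592  ,-93,-323/6,-799/15, 259.98,895]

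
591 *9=5319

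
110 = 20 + 90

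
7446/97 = 76  +  74/97 = 76.76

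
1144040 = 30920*37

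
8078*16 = 129248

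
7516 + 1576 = 9092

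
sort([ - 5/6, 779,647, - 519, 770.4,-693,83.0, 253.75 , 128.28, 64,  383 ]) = [ - 693, - 519,  -  5/6, 64, 83.0, 128.28, 253.75,  383, 647,770.4,779]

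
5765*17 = 98005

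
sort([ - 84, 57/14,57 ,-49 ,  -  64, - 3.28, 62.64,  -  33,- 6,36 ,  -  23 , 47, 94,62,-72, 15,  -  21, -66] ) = [ - 84,  -  72 ,  -  66, - 64 ,  -  49,  -  33,-23,-21, - 6,  -  3.28, 57/14,15,  36, 47,57,62,62.64, 94] 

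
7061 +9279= 16340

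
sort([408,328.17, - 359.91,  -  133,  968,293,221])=[-359.91, - 133,221,293,  328.17 , 408, 968]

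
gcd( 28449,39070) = 1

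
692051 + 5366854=6058905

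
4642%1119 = 166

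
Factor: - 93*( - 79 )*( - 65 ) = -3^1 *5^1*13^1*31^1 * 79^1 = - 477555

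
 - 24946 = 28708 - 53654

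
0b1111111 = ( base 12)A7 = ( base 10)127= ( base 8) 177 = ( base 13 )9A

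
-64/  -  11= 64/11 = 5.82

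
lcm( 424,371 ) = 2968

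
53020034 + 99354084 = 152374118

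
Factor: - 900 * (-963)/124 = 216675/31 = 3^4*5^2*31^( - 1)*107^1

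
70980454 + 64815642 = 135796096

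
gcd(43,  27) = 1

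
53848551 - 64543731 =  - 10695180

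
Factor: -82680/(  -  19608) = 5^1*13^1*19^( - 1)*43^( - 1)*53^1 = 3445/817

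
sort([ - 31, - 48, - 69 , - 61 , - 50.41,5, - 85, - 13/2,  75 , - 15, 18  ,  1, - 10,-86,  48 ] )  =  [ - 86, - 85,-69, - 61,  -  50.41,- 48,-31, - 15, - 10, - 13/2,  1,  5, 18,48, 75] 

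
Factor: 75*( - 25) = -1875 = - 3^1 * 5^4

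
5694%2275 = 1144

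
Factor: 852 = 2^2*3^1 * 71^1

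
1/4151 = 1/4151  =  0.00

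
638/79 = 638/79   =  8.08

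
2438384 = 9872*247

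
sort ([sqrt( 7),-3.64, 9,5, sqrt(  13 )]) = [ - 3.64, sqrt ( 7), sqrt(13 ), 5, 9] 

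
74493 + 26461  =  100954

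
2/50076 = 1/25038 = 0.00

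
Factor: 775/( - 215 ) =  - 5^1*31^1*43^( -1)  =  -  155/43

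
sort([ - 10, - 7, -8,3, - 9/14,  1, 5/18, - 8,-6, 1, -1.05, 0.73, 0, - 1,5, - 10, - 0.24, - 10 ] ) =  [ - 10, - 10, - 10 , - 8 , - 8, - 7 , - 6, -1.05, -1, - 9/14 , - 0.24, 0, 5/18,0.73, 1,1,3, 5]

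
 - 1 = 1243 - 1244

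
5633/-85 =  - 5633/85 =-66.27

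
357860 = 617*580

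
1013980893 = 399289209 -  - 614691684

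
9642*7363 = 70994046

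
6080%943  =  422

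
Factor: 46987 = 19^1*2473^1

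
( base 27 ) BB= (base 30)a8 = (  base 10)308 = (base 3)102102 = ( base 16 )134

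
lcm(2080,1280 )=16640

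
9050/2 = 4525 = 4525.00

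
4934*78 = 384852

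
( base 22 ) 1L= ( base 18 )27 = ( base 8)53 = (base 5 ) 133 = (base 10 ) 43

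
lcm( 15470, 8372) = 711620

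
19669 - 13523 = 6146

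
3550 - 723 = 2827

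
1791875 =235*7625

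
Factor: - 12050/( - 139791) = 2^1*3^(-1) * 5^2*17^( - 1)*241^1*2741^( - 1) 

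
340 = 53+287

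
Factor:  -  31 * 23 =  - 23^1*  31^1 = - 713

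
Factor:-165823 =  - 7^1*23689^1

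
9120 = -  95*( - 96 )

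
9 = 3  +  6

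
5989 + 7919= 13908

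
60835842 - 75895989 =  -15060147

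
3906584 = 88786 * 44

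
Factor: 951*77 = 73227= 3^1*7^1*11^1*317^1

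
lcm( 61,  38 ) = 2318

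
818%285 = 248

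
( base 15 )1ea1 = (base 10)6676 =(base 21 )F2J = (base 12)3A44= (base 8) 15024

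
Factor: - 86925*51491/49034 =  - 2^( -1 ) * 3^1*5^2*11^1 * 19^1*31^1*61^1*151^1*24517^( - 1) = -4475855175/49034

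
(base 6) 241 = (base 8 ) 141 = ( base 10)97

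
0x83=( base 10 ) 131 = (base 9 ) 155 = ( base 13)A1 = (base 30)4B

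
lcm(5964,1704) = 11928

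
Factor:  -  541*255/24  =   - 45985/8 = - 2^( - 3 )*5^1*17^1*541^1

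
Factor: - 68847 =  - 3^1*53^1*433^1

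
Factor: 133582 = 2^1 * 66791^1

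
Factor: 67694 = 2^1*11^1*17^1*181^1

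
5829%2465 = 899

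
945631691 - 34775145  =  910856546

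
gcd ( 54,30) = 6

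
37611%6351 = 5856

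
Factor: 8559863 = 13^1*113^1*5827^1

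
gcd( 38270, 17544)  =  86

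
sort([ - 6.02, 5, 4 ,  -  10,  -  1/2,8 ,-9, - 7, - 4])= [ - 10, - 9,- 7, - 6.02, - 4, - 1/2, 4,5, 8]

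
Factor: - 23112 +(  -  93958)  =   - 2^1*5^1*23^1 * 509^1=- 117070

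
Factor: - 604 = -2^2 *151^1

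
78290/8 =39145/4 = 9786.25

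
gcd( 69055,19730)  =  9865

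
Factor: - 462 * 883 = -407946  =  - 2^1*3^1*7^1*11^1*883^1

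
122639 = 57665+64974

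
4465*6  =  26790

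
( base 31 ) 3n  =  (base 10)116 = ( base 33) 3H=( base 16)74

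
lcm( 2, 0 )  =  0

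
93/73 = 93/73 = 1.27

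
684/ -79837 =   -  1+79153/79837 = - 0.01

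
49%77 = 49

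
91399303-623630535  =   - 532231232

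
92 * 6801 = 625692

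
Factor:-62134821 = -3^2*7^1*986267^1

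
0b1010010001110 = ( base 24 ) 936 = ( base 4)1102032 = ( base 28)6jq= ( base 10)5262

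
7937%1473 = 572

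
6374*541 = 3448334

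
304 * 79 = 24016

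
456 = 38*12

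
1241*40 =49640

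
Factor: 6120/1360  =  2^( - 1 )*  3^2 = 9/2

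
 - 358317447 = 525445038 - 883762485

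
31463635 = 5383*5845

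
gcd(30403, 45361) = 1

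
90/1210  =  9/121 = 0.07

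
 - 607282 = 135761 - 743043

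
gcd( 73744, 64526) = 9218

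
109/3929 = 109/3929 = 0.03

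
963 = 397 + 566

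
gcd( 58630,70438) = 82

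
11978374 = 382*31357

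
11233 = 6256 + 4977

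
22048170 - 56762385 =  - 34714215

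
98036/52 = 24509/13 = 1885.31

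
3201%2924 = 277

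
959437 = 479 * 2003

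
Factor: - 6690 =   -  2^1*3^1*5^1 *223^1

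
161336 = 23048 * 7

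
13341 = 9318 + 4023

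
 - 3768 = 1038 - 4806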